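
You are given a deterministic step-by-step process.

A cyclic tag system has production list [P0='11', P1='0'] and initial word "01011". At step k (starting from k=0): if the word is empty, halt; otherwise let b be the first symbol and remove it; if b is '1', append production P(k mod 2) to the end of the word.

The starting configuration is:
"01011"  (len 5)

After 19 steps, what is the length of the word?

2

k=0  "01011"  (len 5)
k=1  "1011"  (len 4)
k=2  "0110"  (len 4)
k=3  "110"  (len 3)
k=4  "100"  (len 3)
k=5  "0011"  (len 4)
k=6  "011"  (len 3)
k=7  "11"  (len 2)
k=8  "10"  (len 2)
k=9  "011"  (len 3)
k=10  "11"  (len 2)
k=11  "111"  (len 3)
k=12  "110"  (len 3)
k=13  "1011"  (len 4)
k=14  "0110"  (len 4)
k=15  "110"  (len 3)
k=16  "100"  (len 3)
k=17  "0011"  (len 4)
k=18  "011"  (len 3)
k=19  "11"  (len 2)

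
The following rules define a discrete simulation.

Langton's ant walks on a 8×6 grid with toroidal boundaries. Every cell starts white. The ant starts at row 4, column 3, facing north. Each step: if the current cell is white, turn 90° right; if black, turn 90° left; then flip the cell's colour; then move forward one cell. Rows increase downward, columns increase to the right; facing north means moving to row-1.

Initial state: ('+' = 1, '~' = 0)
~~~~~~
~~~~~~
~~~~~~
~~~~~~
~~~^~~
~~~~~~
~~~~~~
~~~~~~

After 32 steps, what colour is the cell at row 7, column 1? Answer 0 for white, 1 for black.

gen 0: ~~~~~~
~~~~~~
~~~~~~
~~~~~~
~~~^~~
~~~~~~
~~~~~~
~~~~~~
gen 1: ~~~~~~
~~~~~~
~~~~~~
~~~~~~
~~~+>~
~~~~~~
~~~~~~
~~~~~~
gen 2: ~~~~~~
~~~~~~
~~~~~~
~~~~~~
~~~++~
~~~~v~
~~~~~~
~~~~~~
gen 3: ~~~~~~
~~~~~~
~~~~~~
~~~~~~
~~~++~
~~~<+~
~~~~~~
~~~~~~
gen 4: ~~~~~~
~~~~~~
~~~~~~
~~~~~~
~~~^+~
~~~++~
~~~~~~
~~~~~~
gen 5: ~~~~~~
~~~~~~
~~~~~~
~~~~~~
~~<~+~
~~~++~
~~~~~~
~~~~~~
gen 6: ~~~~~~
~~~~~~
~~~~~~
~~^~~~
~~+~+~
~~~++~
~~~~~~
~~~~~~
gen 7: ~~~~~~
~~~~~~
~~~~~~
~~+>~~
~~+~+~
~~~++~
~~~~~~
~~~~~~
gen 8: ~~~~~~
~~~~~~
~~~~~~
~~++~~
~~+v+~
~~~++~
~~~~~~
~~~~~~
gen 9: ~~~~~~
~~~~~~
~~~~~~
~~++~~
~~<++~
~~~++~
~~~~~~
~~~~~~
gen 10: ~~~~~~
~~~~~~
~~~~~~
~~++~~
~~~++~
~~v++~
~~~~~~
~~~~~~
gen 11: ~~~~~~
~~~~~~
~~~~~~
~~++~~
~~~++~
~<+++~
~~~~~~
~~~~~~
gen 12: ~~~~~~
~~~~~~
~~~~~~
~~++~~
~^~++~
~++++~
~~~~~~
~~~~~~
gen 13: ~~~~~~
~~~~~~
~~~~~~
~~++~~
~+>++~
~++++~
~~~~~~
~~~~~~
gen 14: ~~~~~~
~~~~~~
~~~~~~
~~++~~
~++++~
~+v++~
~~~~~~
~~~~~~
gen 15: ~~~~~~
~~~~~~
~~~~~~
~~++~~
~++++~
~+~>+~
~~~~~~
~~~~~~
gen 16: ~~~~~~
~~~~~~
~~~~~~
~~++~~
~++^+~
~+~~+~
~~~~~~
~~~~~~
gen 17: ~~~~~~
~~~~~~
~~~~~~
~~++~~
~+<~+~
~+~~+~
~~~~~~
~~~~~~
gen 18: ~~~~~~
~~~~~~
~~~~~~
~~++~~
~+~~+~
~+v~+~
~~~~~~
~~~~~~
gen 19: ~~~~~~
~~~~~~
~~~~~~
~~++~~
~+~~+~
~<+~+~
~~~~~~
~~~~~~
gen 20: ~~~~~~
~~~~~~
~~~~~~
~~++~~
~+~~+~
~~+~+~
~v~~~~
~~~~~~
gen 21: ~~~~~~
~~~~~~
~~~~~~
~~++~~
~+~~+~
~~+~+~
<+~~~~
~~~~~~
gen 22: ~~~~~~
~~~~~~
~~~~~~
~~++~~
~+~~+~
^~+~+~
++~~~~
~~~~~~
gen 23: ~~~~~~
~~~~~~
~~~~~~
~~++~~
~+~~+~
+>+~+~
++~~~~
~~~~~~
gen 24: ~~~~~~
~~~~~~
~~~~~~
~~++~~
~+~~+~
+++~+~
+v~~~~
~~~~~~
gen 25: ~~~~~~
~~~~~~
~~~~~~
~~++~~
~+~~+~
+++~+~
+~>~~~
~~~~~~
gen 26: ~~~~~~
~~~~~~
~~~~~~
~~++~~
~+~~+~
+++~+~
+~+~~~
~~v~~~
gen 27: ~~~~~~
~~~~~~
~~~~~~
~~++~~
~+~~+~
+++~+~
+~+~~~
~<+~~~
gen 28: ~~~~~~
~~~~~~
~~~~~~
~~++~~
~+~~+~
+++~+~
+^+~~~
~++~~~
gen 29: ~~~~~~
~~~~~~
~~~~~~
~~++~~
~+~~+~
+++~+~
++>~~~
~++~~~
gen 30: ~~~~~~
~~~~~~
~~~~~~
~~++~~
~+~~+~
++^~+~
++~~~~
~++~~~
gen 31: ~~~~~~
~~~~~~
~~~~~~
~~++~~
~+~~+~
+<~~+~
++~~~~
~++~~~
gen 32: ~~~~~~
~~~~~~
~~~~~~
~~++~~
~+~~+~
+~~~+~
+v~~~~
~++~~~

1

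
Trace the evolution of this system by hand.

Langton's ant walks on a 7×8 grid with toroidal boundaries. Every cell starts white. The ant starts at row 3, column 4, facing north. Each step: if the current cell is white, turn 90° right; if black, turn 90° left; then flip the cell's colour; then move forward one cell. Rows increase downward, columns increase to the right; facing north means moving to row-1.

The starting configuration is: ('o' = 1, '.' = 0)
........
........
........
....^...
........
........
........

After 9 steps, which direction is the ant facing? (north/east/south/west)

west

step 0: ........
........
........
....^...
........
........
........
step 1: ........
........
........
....o>..
........
........
........
step 2: ........
........
........
....oo..
.....v..
........
........
step 3: ........
........
........
....oo..
....<o..
........
........
step 4: ........
........
........
....^o..
....oo..
........
........
step 5: ........
........
........
...<.o..
....oo..
........
........
step 6: ........
........
...^....
...o.o..
....oo..
........
........
step 7: ........
........
...o>...
...o.o..
....oo..
........
........
step 8: ........
........
...oo...
...ovo..
....oo..
........
........
step 9: ........
........
...oo...
...<oo..
....oo..
........
........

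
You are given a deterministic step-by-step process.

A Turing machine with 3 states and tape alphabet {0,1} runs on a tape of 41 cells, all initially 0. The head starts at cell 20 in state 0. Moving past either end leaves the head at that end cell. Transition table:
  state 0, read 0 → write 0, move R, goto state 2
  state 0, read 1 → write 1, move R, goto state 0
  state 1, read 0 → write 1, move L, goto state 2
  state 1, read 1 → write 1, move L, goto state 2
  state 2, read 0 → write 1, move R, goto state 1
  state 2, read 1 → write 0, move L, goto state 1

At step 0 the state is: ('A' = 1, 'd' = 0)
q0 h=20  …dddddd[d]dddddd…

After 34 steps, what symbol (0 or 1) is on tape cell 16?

1

k=0  q0 h=20  …dddddd[d]dddddd…
k=1  q2 h=21  …dddddd[d]dddddd…
k=2  q1 h=22  …dddddA[d]dddddd…
k=3  q2 h=21  …dddddd[A]Addddd…
k=4  q1 h=20  …dddddd[d]dAdddd…
k=5  q2 h=19  …dddddd[d]AdAddd…
k=6  q1 h=20  …dddddA[A]dAdddd…
k=7  q2 h=19  …dddddd[A]AdAddd…
k=8  q1 h=18  …dddddd[d]dAdAdd…
k=9  q2 h=17  …dddddd[d]AdAdAd…
k=10  q1 h=18  …dddddA[A]dAdAdd…
k=11  q2 h=17  …dddddd[A]AdAdAd…
k=12  q1 h=16  …dddddd[d]dAdAdA…
k=13  q2 h=15  …dddddd[d]AdAdAd…
k=14  q1 h=16  …dddddA[A]dAdAdA…
k=15  q2 h=15  …dddddd[A]AdAdAd…
k=16  q1 h=14  …dddddd[d]dAdAdA…
k=17  q2 h=13  …dddddd[d]AdAdAd…
k=18  q1 h=14  …dddddA[A]dAdAdA…
k=19  q2 h=13  …dddddd[A]AdAdAd…
k=20  q1 h=12  …dddddd[d]dAdAdA…
k=21  q2 h=11  …dddddd[d]AdAdAd…
k=22  q1 h=12  …dddddA[A]dAdAdA…
k=23  q2 h=11  …dddddd[A]AdAdAd…
k=24  q1 h=10  …dddddd[d]dAdAdA…
k=25  q2 h= 9  …dddddd[d]AdAdAd…
k=26  q1 h=10  …dddddA[A]dAdAdA…
k=27  q2 h= 9  …dddddd[A]AdAdAd…
k=28  q1 h= 8  …dddddd[d]dAdAdA…
k=29  q2 h= 7  …dddddd[d]AdAdAd…
k=30  q1 h= 8  …dddddA[A]dAdAdA…
k=31  q2 h= 7  …dddddd[A]AdAdAd…
k=32  q1 h= 6  |dddddd[d]dAdAdA…
k=33  q2 h= 5  |ddddd[d]AdAdAd…
k=34  q1 h= 6  |dddddA[A]dAdAdA…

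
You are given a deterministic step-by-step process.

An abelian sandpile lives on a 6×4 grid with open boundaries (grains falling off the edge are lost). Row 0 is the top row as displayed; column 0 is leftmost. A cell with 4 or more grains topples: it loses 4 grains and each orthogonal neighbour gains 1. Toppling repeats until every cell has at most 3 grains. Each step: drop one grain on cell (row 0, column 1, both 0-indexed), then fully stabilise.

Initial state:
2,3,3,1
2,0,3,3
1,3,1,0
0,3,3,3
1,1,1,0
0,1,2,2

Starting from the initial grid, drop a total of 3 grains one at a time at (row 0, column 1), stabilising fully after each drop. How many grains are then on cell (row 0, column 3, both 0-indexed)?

3

0) 2,3,3,1
2,0,3,3
1,3,1,0
0,3,3,3
1,1,1,0
0,1,2,2
1) 3,1,1,3
2,2,1,0
1,3,2,1
0,3,3,3
1,1,1,0
0,1,2,2
2) 3,2,1,3
2,2,1,0
1,3,2,1
0,3,3,3
1,1,1,0
0,1,2,2
3) 3,3,1,3
2,2,1,0
1,3,2,1
0,3,3,3
1,1,1,0
0,1,2,2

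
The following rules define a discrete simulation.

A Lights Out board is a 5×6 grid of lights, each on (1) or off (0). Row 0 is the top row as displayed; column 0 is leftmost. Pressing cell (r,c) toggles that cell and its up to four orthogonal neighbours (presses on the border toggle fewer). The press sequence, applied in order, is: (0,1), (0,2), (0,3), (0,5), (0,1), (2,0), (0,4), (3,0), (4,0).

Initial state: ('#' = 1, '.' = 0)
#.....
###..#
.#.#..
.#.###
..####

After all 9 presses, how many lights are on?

17

k=0  #.....
###..#
.#.#..
.#.###
..####
k=1  .##...
#.#..#
.#.#..
.#.###
..####
k=2  ...#..
#....#
.#.#..
.#.###
..####
k=3  ..#.#.
#..#.#
.#.#..
.#.###
..####
k=4  ..#..#
#..#..
.#.#..
.#.###
..####
k=5  ##...#
##.#..
.#.#..
.#.###
..####
k=6  ##...#
.#.#..
#..#..
##.###
..####
k=7  ##.##.
.#.##.
#..#..
##.###
..####
k=8  ##.##.
.#.##.
...#..
...###
#.####
k=9  ##.##.
.#.##.
...#..
#..###
.#####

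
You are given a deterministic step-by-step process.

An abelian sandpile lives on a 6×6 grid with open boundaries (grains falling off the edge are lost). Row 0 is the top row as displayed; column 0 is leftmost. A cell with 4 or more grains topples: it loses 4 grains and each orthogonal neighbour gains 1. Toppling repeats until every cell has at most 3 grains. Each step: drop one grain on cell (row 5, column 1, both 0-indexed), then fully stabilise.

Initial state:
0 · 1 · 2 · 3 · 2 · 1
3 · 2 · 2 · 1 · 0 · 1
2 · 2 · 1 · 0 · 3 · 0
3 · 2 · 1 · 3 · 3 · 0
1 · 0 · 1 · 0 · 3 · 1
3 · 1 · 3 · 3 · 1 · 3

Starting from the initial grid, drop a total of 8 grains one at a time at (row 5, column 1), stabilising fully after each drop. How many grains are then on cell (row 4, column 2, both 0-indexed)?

2

k=0  0 · 1 · 2 · 3 · 2 · 1
3 · 2 · 2 · 1 · 0 · 1
2 · 2 · 1 · 0 · 3 · 0
3 · 2 · 1 · 3 · 3 · 0
1 · 0 · 1 · 0 · 3 · 1
3 · 1 · 3 · 3 · 1 · 3
k=1  0 · 1 · 2 · 3 · 2 · 1
3 · 2 · 2 · 1 · 0 · 1
2 · 2 · 1 · 0 · 3 · 0
3 · 2 · 1 · 3 · 3 · 0
1 · 0 · 1 · 0 · 3 · 1
3 · 2 · 3 · 3 · 1 · 3
k=2  0 · 1 · 2 · 3 · 2 · 1
3 · 2 · 2 · 1 · 0 · 1
2 · 2 · 1 · 0 · 3 · 0
3 · 2 · 1 · 3 · 3 · 0
1 · 0 · 1 · 0 · 3 · 1
3 · 3 · 3 · 3 · 1 · 3
k=3  0 · 1 · 2 · 3 · 2 · 1
3 · 2 · 2 · 1 · 0 · 1
2 · 2 · 1 · 0 · 3 · 0
3 · 2 · 1 · 3 · 3 · 0
2 · 1 · 2 · 1 · 3 · 1
0 · 2 · 1 · 0 · 2 · 3
k=4  0 · 1 · 2 · 3 · 2 · 1
3 · 2 · 2 · 1 · 0 · 1
2 · 2 · 1 · 0 · 3 · 0
3 · 2 · 1 · 3 · 3 · 0
2 · 1 · 2 · 1 · 3 · 1
0 · 3 · 1 · 0 · 2 · 3
k=5  0 · 1 · 2 · 3 · 2 · 1
3 · 2 · 2 · 1 · 0 · 1
2 · 2 · 1 · 0 · 3 · 0
3 · 2 · 1 · 3 · 3 · 0
2 · 2 · 2 · 1 · 3 · 1
1 · 0 · 2 · 0 · 2 · 3
k=6  0 · 1 · 2 · 3 · 2 · 1
3 · 2 · 2 · 1 · 0 · 1
2 · 2 · 1 · 0 · 3 · 0
3 · 2 · 1 · 3 · 3 · 0
2 · 2 · 2 · 1 · 3 · 1
1 · 1 · 2 · 0 · 2 · 3
k=7  0 · 1 · 2 · 3 · 2 · 1
3 · 2 · 2 · 1 · 0 · 1
2 · 2 · 1 · 0 · 3 · 0
3 · 2 · 1 · 3 · 3 · 0
2 · 2 · 2 · 1 · 3 · 1
1 · 2 · 2 · 0 · 2 · 3
k=8  0 · 1 · 2 · 3 · 2 · 1
3 · 2 · 2 · 1 · 0 · 1
2 · 2 · 1 · 0 · 3 · 0
3 · 2 · 1 · 3 · 3 · 0
2 · 2 · 2 · 1 · 3 · 1
1 · 3 · 2 · 0 · 2 · 3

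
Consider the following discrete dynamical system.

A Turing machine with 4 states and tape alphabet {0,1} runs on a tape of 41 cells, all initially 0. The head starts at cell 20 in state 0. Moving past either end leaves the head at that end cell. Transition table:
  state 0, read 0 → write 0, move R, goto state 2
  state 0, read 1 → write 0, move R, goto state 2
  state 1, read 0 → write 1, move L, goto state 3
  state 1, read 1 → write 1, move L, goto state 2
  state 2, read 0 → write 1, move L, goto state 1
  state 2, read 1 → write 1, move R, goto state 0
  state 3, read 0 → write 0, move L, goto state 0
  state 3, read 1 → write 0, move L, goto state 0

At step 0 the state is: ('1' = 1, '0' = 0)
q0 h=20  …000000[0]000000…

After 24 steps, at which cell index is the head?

t=0: q0 h=20  …000000[0]000000…
t=1: q2 h=21  …000000[0]000000…
t=2: q1 h=20  …000000[0]100000…
t=3: q3 h=19  …000000[0]110000…
t=4: q0 h=18  …000000[0]011000…
t=5: q2 h=19  …000000[0]110000…
t=6: q1 h=18  …000000[0]111000…
t=7: q3 h=17  …000000[0]111100…
t=8: q0 h=16  …000000[0]011110…
t=9: q2 h=17  …000000[0]111100…
t=10: q1 h=16  …000000[0]111110…
t=11: q3 h=15  …000000[0]111111…
t=12: q0 h=14  …000000[0]011111…
t=13: q2 h=15  …000000[0]111111…
t=14: q1 h=14  …000000[0]111111…
t=15: q3 h=13  …000000[0]111111…
t=16: q0 h=12  …000000[0]011111…
t=17: q2 h=13  …000000[0]111111…
t=18: q1 h=12  …000000[0]111111…
t=19: q3 h=11  …000000[0]111111…
t=20: q0 h=10  …000000[0]011111…
t=21: q2 h=11  …000000[0]111111…
t=22: q1 h=10  …000000[0]111111…
t=23: q3 h= 9  …000000[0]111111…
t=24: q0 h= 8  …000000[0]011111…

8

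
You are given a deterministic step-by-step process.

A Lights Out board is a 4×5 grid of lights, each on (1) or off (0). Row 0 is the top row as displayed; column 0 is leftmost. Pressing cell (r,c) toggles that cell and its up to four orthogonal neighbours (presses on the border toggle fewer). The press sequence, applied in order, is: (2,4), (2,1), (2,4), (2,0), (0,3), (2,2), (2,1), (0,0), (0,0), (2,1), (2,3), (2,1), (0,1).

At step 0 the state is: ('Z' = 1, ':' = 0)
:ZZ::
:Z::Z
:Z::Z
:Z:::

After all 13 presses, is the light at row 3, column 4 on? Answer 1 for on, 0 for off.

step 0: :ZZ::
:Z::Z
:Z::Z
:Z:::
step 1: :ZZ::
:Z:::
:Z:Z:
:Z::Z
step 2: :ZZ::
:::::
Z:ZZ:
::::Z
step 3: :ZZ::
::::Z
Z:Z:Z
:::::
step 4: :ZZ::
Z:::Z
:ZZ:Z
Z::::
step 5: :Z:ZZ
Z::ZZ
:ZZ:Z
Z::::
step 6: :Z:ZZ
Z:ZZZ
:::ZZ
Z:Z::
step 7: :Z:ZZ
ZZZZZ
ZZZZZ
ZZZ::
step 8: Z::ZZ
:ZZZZ
ZZZZZ
ZZZ::
step 9: :Z:ZZ
ZZZZZ
ZZZZZ
ZZZ::
step 10: :Z:ZZ
Z:ZZZ
:::ZZ
Z:Z::
step 11: :Z:ZZ
Z:Z:Z
::Z::
Z:ZZ:
step 12: :Z:ZZ
ZZZ:Z
ZZ:::
ZZZZ:
step 13: Z:ZZZ
Z:Z:Z
ZZ:::
ZZZZ:

0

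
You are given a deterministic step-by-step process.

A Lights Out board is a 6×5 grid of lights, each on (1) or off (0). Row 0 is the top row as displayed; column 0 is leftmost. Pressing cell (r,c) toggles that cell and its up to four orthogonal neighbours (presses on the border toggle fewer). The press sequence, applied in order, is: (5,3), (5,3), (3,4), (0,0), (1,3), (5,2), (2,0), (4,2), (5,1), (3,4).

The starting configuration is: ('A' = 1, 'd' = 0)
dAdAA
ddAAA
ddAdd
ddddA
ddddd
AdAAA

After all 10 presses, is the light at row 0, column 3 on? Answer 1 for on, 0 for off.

[0] dAdAA
ddAAA
ddAdd
ddddA
ddddd
AdAAA
[1] dAdAA
ddAAA
ddAdd
ddddA
dddAd
Adddd
[2] dAdAA
ddAAA
ddAdd
ddddA
ddddd
AdAAA
[3] dAdAA
ddAAA
ddAdA
dddAd
ddddA
AdAAA
[4] AddAA
AdAAA
ddAdA
dddAd
ddddA
AdAAA
[5] AdddA
Adddd
ddAAA
dddAd
ddddA
AdAAA
[6] AdddA
Adddd
ddAAA
dddAd
ddAdA
AAddA
[7] AdddA
ddddd
AAAAA
AddAd
ddAdA
AAddA
[8] AdddA
ddddd
AAAAA
AdAAd
dAdAA
AAAdA
[9] AdddA
ddddd
AAAAA
AdAAd
dddAA
ddddA
[10] AdddA
ddddd
AAAAd
AdAdA
dddAd
ddddA

0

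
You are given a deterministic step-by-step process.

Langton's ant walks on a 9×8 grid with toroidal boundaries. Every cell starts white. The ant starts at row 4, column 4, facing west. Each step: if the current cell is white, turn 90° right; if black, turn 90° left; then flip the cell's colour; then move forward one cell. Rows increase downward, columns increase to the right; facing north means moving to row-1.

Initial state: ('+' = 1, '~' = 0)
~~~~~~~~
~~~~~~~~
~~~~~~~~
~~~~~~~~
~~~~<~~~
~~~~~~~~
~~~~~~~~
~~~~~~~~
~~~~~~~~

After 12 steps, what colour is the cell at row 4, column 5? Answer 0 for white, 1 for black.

[0] ~~~~~~~~
~~~~~~~~
~~~~~~~~
~~~~~~~~
~~~~<~~~
~~~~~~~~
~~~~~~~~
~~~~~~~~
~~~~~~~~
[1] ~~~~~~~~
~~~~~~~~
~~~~~~~~
~~~~^~~~
~~~~+~~~
~~~~~~~~
~~~~~~~~
~~~~~~~~
~~~~~~~~
[2] ~~~~~~~~
~~~~~~~~
~~~~~~~~
~~~~+>~~
~~~~+~~~
~~~~~~~~
~~~~~~~~
~~~~~~~~
~~~~~~~~
[3] ~~~~~~~~
~~~~~~~~
~~~~~~~~
~~~~++~~
~~~~+v~~
~~~~~~~~
~~~~~~~~
~~~~~~~~
~~~~~~~~
[4] ~~~~~~~~
~~~~~~~~
~~~~~~~~
~~~~++~~
~~~~<+~~
~~~~~~~~
~~~~~~~~
~~~~~~~~
~~~~~~~~
[5] ~~~~~~~~
~~~~~~~~
~~~~~~~~
~~~~++~~
~~~~~+~~
~~~~v~~~
~~~~~~~~
~~~~~~~~
~~~~~~~~
[6] ~~~~~~~~
~~~~~~~~
~~~~~~~~
~~~~++~~
~~~~~+~~
~~~<+~~~
~~~~~~~~
~~~~~~~~
~~~~~~~~
[7] ~~~~~~~~
~~~~~~~~
~~~~~~~~
~~~~++~~
~~~^~+~~
~~~++~~~
~~~~~~~~
~~~~~~~~
~~~~~~~~
[8] ~~~~~~~~
~~~~~~~~
~~~~~~~~
~~~~++~~
~~~+>+~~
~~~++~~~
~~~~~~~~
~~~~~~~~
~~~~~~~~
[9] ~~~~~~~~
~~~~~~~~
~~~~~~~~
~~~~++~~
~~~+++~~
~~~+v~~~
~~~~~~~~
~~~~~~~~
~~~~~~~~
[10] ~~~~~~~~
~~~~~~~~
~~~~~~~~
~~~~++~~
~~~+++~~
~~~+~>~~
~~~~~~~~
~~~~~~~~
~~~~~~~~
[11] ~~~~~~~~
~~~~~~~~
~~~~~~~~
~~~~++~~
~~~+++~~
~~~+~+~~
~~~~~v~~
~~~~~~~~
~~~~~~~~
[12] ~~~~~~~~
~~~~~~~~
~~~~~~~~
~~~~++~~
~~~+++~~
~~~+~+~~
~~~~<+~~
~~~~~~~~
~~~~~~~~

1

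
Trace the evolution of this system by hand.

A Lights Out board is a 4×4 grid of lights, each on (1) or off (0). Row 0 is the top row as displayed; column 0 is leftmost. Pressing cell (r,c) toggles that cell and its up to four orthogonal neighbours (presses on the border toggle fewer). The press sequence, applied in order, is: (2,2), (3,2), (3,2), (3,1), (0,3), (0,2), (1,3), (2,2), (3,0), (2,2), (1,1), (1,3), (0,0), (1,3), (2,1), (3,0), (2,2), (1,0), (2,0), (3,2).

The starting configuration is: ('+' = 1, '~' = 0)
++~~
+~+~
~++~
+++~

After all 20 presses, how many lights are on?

gen 0: ++~~
+~+~
~++~
+++~
gen 1: ++~~
+~~~
~~~+
++~~
gen 2: ++~~
+~~~
~~++
+~++
gen 3: ++~~
+~~~
~~~+
++~~
gen 4: ++~~
+~~~
~+~+
~~+~
gen 5: ++++
+~~+
~+~+
~~+~
gen 6: +~~~
+~++
~+~+
~~+~
gen 7: +~~+
+~~~
~+~~
~~+~
gen 8: +~~+
+~+~
~~++
~~~~
gen 9: +~~+
+~+~
+~++
++~~
gen 10: +~~+
+~~~
++~~
+++~
gen 11: ++~+
~++~
+~~~
+++~
gen 12: ++~~
~+~+
+~~+
+++~
gen 13: ~~~~
++~+
+~~+
+++~
gen 14: ~~~+
+++~
+~~~
+++~
gen 15: ~~~+
+~+~
~++~
+~+~
gen 16: ~~~+
+~+~
+++~
~++~
gen 17: ~~~+
+~~~
+~~+
~+~~
gen 18: +~~+
~+~~
~~~+
~+~~
gen 19: +~~+
++~~
++~+
++~~
gen 20: +~~+
++~~
++++
+~++

11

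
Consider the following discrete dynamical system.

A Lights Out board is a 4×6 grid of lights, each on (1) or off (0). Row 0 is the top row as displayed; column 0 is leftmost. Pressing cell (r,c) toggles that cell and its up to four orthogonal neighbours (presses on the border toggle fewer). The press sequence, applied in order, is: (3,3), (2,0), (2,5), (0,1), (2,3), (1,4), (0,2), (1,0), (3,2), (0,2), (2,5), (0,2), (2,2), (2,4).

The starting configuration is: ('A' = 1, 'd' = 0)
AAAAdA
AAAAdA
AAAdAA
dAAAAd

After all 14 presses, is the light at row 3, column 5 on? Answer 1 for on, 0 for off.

0

k=0  AAAAdA
AAAAdA
AAAdAA
dAAAAd
k=1  AAAAdA
AAAAdA
AAAAAA
dAdddd
k=2  AAAAdA
dAAAdA
ddAAAA
AAdddd
k=3  AAAAdA
dAAAdd
ddAAdd
AAdddA
k=4  dddAdA
ddAAdd
ddAAdd
AAdddA
k=5  dddAdA
ddAddd
ddddAd
AAdAdA
k=6  dddAAA
ddAAAA
dddddd
AAdAdA
k=7  dAAdAA
dddAAA
dddddd
AAdAdA
k=8  AAAdAA
AAdAAA
Addddd
AAdAdA
k=9  AAAdAA
AAdAAA
AdAddd
AdAddA
k=10  AddAAA
AAAAAA
AdAddd
AdAddA
k=11  AddAAA
AAAAAd
AdAdAA
AdAddd
k=12  AAAdAA
AAdAAd
AdAdAA
AdAddd
k=13  AAAdAA
AAAAAd
AAdAAA
Addddd
k=14  AAAdAA
AAAAdd
AAdddd
AdddAd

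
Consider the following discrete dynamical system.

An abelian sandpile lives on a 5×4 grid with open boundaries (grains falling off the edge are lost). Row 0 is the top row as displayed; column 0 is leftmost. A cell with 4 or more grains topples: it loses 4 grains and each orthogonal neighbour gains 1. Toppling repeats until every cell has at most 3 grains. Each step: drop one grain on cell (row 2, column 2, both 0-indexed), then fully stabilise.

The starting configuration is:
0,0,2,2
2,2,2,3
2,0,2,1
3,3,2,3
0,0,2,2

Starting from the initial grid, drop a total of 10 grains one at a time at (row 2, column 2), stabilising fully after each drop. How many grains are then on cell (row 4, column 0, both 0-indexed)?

gen 0: 0,0,2,2
2,2,2,3
2,0,2,1
3,3,2,3
0,0,2,2
gen 1: 0,0,2,2
2,2,2,3
2,0,3,1
3,3,2,3
0,0,2,2
gen 2: 0,0,2,2
2,2,3,3
2,1,0,2
3,3,3,3
0,0,2,2
gen 3: 0,0,2,2
2,2,3,3
2,1,1,2
3,3,3,3
0,0,2,2
gen 4: 0,0,2,2
2,2,3,3
2,1,2,2
3,3,3,3
0,0,2,2
gen 5: 0,0,2,2
2,2,3,3
2,1,3,2
3,3,3,3
0,0,2,2
gen 6: 0,0,3,3
2,3,1,1
3,3,3,1
0,1,2,1
1,1,3,3
gen 7: 1,1,3,3
0,1,3,1
1,2,1,2
1,2,3,1
1,1,3,3
gen 8: 1,1,3,3
0,1,3,1
1,2,2,2
1,2,3,1
1,1,3,3
gen 9: 1,1,3,3
0,1,3,1
1,2,3,2
1,2,3,1
1,1,3,3
gen 10: 1,2,1,0
0,2,1,3
1,3,2,3
1,3,1,3
1,2,1,0

1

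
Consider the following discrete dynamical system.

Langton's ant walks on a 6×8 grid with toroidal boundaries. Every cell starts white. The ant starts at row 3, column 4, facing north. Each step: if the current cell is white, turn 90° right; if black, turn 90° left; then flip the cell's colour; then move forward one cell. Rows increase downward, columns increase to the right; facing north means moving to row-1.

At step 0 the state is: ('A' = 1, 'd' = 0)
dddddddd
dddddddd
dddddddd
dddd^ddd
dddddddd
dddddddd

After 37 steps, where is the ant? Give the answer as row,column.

1,3

0) dddddddd
dddddddd
dddddddd
dddd^ddd
dddddddd
dddddddd
1) dddddddd
dddddddd
dddddddd
ddddA>dd
dddddddd
dddddddd
2) dddddddd
dddddddd
dddddddd
ddddAAdd
dddddvdd
dddddddd
3) dddddddd
dddddddd
dddddddd
ddddAAdd
dddd<Add
dddddddd
4) dddddddd
dddddddd
dddddddd
dddd^Add
ddddAAdd
dddddddd
5) dddddddd
dddddddd
dddddddd
ddd<dAdd
ddddAAdd
dddddddd
6) dddddddd
dddddddd
ddd^dddd
dddAdAdd
ddddAAdd
dddddddd
7) dddddddd
dddddddd
dddA>ddd
dddAdAdd
ddddAAdd
dddddddd
8) dddddddd
dddddddd
dddAAddd
dddAvAdd
ddddAAdd
dddddddd
9) dddddddd
dddddddd
dddAAddd
ddd<AAdd
ddddAAdd
dddddddd
10) dddddddd
dddddddd
dddAAddd
ddddAAdd
dddvAAdd
dddddddd
11) dddddddd
dddddddd
dddAAddd
ddddAAdd
dd<AAAdd
dddddddd
12) dddddddd
dddddddd
dddAAddd
dd^dAAdd
ddAAAAdd
dddddddd
13) dddddddd
dddddddd
dddAAddd
ddA>AAdd
ddAAAAdd
dddddddd
14) dddddddd
dddddddd
dddAAddd
ddAAAAdd
ddAvAAdd
dddddddd
15) dddddddd
dddddddd
dddAAddd
ddAAAAdd
ddAd>Add
dddddddd
16) dddddddd
dddddddd
dddAAddd
ddAA^Add
ddAddAdd
dddddddd
17) dddddddd
dddddddd
dddAAddd
ddA<dAdd
ddAddAdd
dddddddd
18) dddddddd
dddddddd
dddAAddd
ddAddAdd
ddAvdAdd
dddddddd
19) dddddddd
dddddddd
dddAAddd
ddAddAdd
dd<AdAdd
dddddddd
20) dddddddd
dddddddd
dddAAddd
ddAddAdd
dddAdAdd
ddvddddd
21) dddddddd
dddddddd
dddAAddd
ddAddAdd
dddAdAdd
d<Addddd
22) dddddddd
dddddddd
dddAAddd
ddAddAdd
d^dAdAdd
dAAddddd
23) dddddddd
dddddddd
dddAAddd
ddAddAdd
dA>AdAdd
dAAddddd
24) dddddddd
dddddddd
dddAAddd
ddAddAdd
dAAAdAdd
dAvddddd
25) dddddddd
dddddddd
dddAAddd
ddAddAdd
dAAAdAdd
dAd>dddd
26) dddvdddd
dddddddd
dddAAddd
ddAddAdd
dAAAdAdd
dAdAdddd
27) dd<Adddd
dddddddd
dddAAddd
ddAddAdd
dAAAdAdd
dAdAdddd
28) ddAAdddd
dddddddd
dddAAddd
ddAddAdd
dAAAdAdd
dA^Adddd
29) ddAAdddd
dddddddd
dddAAddd
ddAddAdd
dAAAdAdd
dAA>dddd
30) ddAAdddd
dddddddd
dddAAddd
ddAddAdd
dAA^dAdd
dAAddddd
31) ddAAdddd
dddddddd
dddAAddd
ddAddAdd
dA<ddAdd
dAAddddd
32) ddAAdddd
dddddddd
dddAAddd
ddAddAdd
dAdddAdd
dAvddddd
33) ddAAdddd
dddddddd
dddAAddd
ddAddAdd
dAdddAdd
dAd>dddd
34) ddAvdddd
dddddddd
dddAAddd
ddAddAdd
dAdddAdd
dAdAdddd
35) ddAd>ddd
dddddddd
dddAAddd
ddAddAdd
dAdddAdd
dAdAdddd
36) ddAdAddd
ddddvddd
dddAAddd
ddAddAdd
dAdddAdd
dAdAdddd
37) ddAdAddd
ddd<Addd
dddAAddd
ddAddAdd
dAdddAdd
dAdAdddd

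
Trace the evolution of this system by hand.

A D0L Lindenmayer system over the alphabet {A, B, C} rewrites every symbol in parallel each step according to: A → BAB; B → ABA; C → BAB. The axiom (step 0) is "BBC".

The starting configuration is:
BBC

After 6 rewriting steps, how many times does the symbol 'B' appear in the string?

1094

k=0  BBC
k=1  ABAABABAB
k=2  BABABABABBABABABABABABABABA
k=3  ABABABABABABABABABABABABABAABABABABABABABABABABABABABABABABABABABABABABABABABABAB
k=4  BABABABABABABABABABABABABABABABABABABABABABABABABABABABABA…BABABABABABABABABABABABABABABABABABABABABABABABABABABABABA  (len 243)
k=5  ABABABABABABABABABABABABABABABABABABABABABABABABABABABABAB…ABABABABABABABABABABABABABABABABABABABABABABABABABABABABAB  (len 729)
k=6  BABABABABABABABABABABABABABABABABABABABABABABABABABABABABA…BABABABABABABABABABABABABABABABABABABABABABABABABABABABABA  (len 2187)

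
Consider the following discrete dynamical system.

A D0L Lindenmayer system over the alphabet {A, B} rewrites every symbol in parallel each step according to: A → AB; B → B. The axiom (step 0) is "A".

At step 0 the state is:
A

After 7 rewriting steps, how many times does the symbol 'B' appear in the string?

k=0  A
k=1  AB
k=2  ABB
k=3  ABBB
k=4  ABBBB
k=5  ABBBBB
k=6  ABBBBBB
k=7  ABBBBBBB

7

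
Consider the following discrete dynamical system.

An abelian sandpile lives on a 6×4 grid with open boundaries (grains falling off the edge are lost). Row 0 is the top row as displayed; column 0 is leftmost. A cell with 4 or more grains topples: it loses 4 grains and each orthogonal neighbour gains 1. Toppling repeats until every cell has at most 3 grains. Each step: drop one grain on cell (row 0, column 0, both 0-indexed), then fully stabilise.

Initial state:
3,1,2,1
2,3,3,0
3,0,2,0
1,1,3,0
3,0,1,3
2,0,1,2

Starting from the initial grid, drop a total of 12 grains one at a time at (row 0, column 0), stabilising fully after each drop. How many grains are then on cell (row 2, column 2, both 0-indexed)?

3

[0] 3,1,2,1
2,3,3,0
3,0,2,0
1,1,3,0
3,0,1,3
2,0,1,2
[1] 0,2,2,1
3,3,3,0
3,0,2,0
1,1,3,0
3,0,1,3
2,0,1,2
[2] 1,2,2,1
3,3,3,0
3,0,2,0
1,1,3,0
3,0,1,3
2,0,1,2
[3] 2,2,2,1
3,3,3,0
3,0,2,0
1,1,3,0
3,0,1,3
2,0,1,2
[4] 3,2,2,1
3,3,3,0
3,0,2,0
1,1,3,0
3,0,1,3
2,0,1,2
[5] 2,1,0,2
2,2,1,1
0,2,3,0
2,1,3,0
3,0,1,3
2,0,1,2
[6] 3,1,0,2
2,2,1,1
0,2,3,0
2,1,3,0
3,0,1,3
2,0,1,2
[7] 0,2,0,2
3,2,1,1
0,2,3,0
2,1,3,0
3,0,1,3
2,0,1,2
[8] 1,2,0,2
3,2,1,1
0,2,3,0
2,1,3,0
3,0,1,3
2,0,1,2
[9] 2,2,0,2
3,2,1,1
0,2,3,0
2,1,3,0
3,0,1,3
2,0,1,2
[10] 3,2,0,2
3,2,1,1
0,2,3,0
2,1,3,0
3,0,1,3
2,0,1,2
[11] 1,3,0,2
0,3,1,1
1,2,3,0
2,1,3,0
3,0,1,3
2,0,1,2
[12] 2,3,0,2
0,3,1,1
1,2,3,0
2,1,3,0
3,0,1,3
2,0,1,2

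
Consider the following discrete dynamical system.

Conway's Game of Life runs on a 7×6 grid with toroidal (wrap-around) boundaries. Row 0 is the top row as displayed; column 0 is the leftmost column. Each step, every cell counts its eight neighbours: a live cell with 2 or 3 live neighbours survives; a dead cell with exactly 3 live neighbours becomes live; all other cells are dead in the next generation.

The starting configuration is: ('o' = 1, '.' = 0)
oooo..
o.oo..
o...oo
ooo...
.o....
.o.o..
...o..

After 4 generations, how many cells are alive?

5

k=0  oooo..
o.oo..
o...oo
ooo...
.o....
.o.o..
...o..
k=1  o...o.
......
....o.
..o...
......
......
o..oo.
k=2  ...oo.
.....o
......
......
......
......
...oo.
k=3  ...o.o
....o.
......
......
......
......
...oo.
k=4  ...o.o
....o.
......
......
......
......
...oo.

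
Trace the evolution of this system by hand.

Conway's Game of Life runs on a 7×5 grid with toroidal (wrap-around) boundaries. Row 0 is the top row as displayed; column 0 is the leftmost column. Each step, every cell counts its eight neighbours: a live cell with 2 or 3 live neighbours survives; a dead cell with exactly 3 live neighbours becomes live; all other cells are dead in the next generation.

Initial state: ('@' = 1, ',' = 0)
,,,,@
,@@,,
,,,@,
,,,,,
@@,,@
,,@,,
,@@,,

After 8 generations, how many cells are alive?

[0] ,,,,@
,@@,,
,,,@,
,,,,,
@@,,@
,,@,,
,@@,,
[1] @,,@,
,,@@,
,,@,,
@,,,@
@@,,,
,,@@,
,@@@,
[2] ,,,,,
,@@@@
,@@,@
@,,,@
@@@@,
@,,@@
,@,,,
[3] @@,@,
,@,,@
,,,,,
,,,,,
,,@,,
,,,@,
@,,,@
[4] ,@@@,
,@@,@
,,,,,
,,,,,
,,,,,
,,,@@
@@@@,
[5] ,,,,,
@@,,,
,,,,,
,,,,,
,,,,,
@@,@@
@,,,,
[6] @@,,,
,,,,,
,,,,,
,,,,,
@,,,@
@@,,@
@@,,,
[7] @@,,,
,,,,,
,,,,,
,,,,,
,@,,@
,,,,,
,,@,,
[8] ,@,,,
,,,,,
,,,,,
,,,,,
,,,,,
,,,,,
,@,,,

2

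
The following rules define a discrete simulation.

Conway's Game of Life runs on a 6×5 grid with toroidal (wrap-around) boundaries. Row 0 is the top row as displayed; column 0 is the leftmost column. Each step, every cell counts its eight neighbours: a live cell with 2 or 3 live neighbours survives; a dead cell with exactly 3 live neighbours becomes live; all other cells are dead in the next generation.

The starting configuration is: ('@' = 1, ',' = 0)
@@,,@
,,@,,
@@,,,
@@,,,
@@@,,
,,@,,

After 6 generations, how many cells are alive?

6

gen 0: @@,,@
,,@,,
@@,,,
@@,,,
@@@,,
,,@,,
gen 1: @@@@,
,,@,@
@,@,,
,,,,@
@,@,,
,,@@@
gen 2: @,,,,
,,,,@
@@,,@
@,,@@
@@@,,
,,,,,
gen 3: ,,,,,
,@,,@
,@,,,
,,,@,
@@@@,
@,,,,
gen 4: @,,,,
@,,,,
@,@,,
@,,@@
@@@@,
@,@,@
gen 5: @,,,,
@,,,@
@,,@,
,,,,,
,,,,,
,,@,,
gen 6: @@,,@
@@,,,
@,,,,
,,,,,
,,,,,
,,,,,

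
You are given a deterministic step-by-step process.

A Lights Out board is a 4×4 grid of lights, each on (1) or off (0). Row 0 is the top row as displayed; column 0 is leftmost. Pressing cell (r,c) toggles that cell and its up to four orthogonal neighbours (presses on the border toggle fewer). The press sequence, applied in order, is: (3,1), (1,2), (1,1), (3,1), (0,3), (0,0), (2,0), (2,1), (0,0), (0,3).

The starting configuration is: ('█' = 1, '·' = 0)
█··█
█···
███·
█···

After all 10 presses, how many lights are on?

t=0: █··█
█···
███·
█···
t=1: █··█
█···
█·█·
·██·
t=2: █·██
████
█···
·██·
t=3: ████
···█
██··
·██·
t=4: ████
···█
█···
█···
t=5: ██··
····
█···
█···
t=6: ····
█···
█···
█···
t=7: ····
····
·█··
····
t=8: ····
·█··
█·█·
·█··
t=9: ██··
██··
█·█·
·█··
t=10: ████
██·█
█·█·
·█··

10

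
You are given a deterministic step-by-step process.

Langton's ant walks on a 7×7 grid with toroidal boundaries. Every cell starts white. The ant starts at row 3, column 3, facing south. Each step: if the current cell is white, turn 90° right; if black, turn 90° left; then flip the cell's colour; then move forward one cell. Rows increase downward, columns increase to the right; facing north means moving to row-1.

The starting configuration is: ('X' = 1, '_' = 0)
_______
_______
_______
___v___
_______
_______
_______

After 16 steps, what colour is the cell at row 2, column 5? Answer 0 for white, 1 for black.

[0] _______
_______
_______
___v___
_______
_______
_______
[1] _______
_______
_______
__<X___
_______
_______
_______
[2] _______
_______
__^____
__XX___
_______
_______
_______
[3] _______
_______
__X>___
__XX___
_______
_______
_______
[4] _______
_______
__XX___
__Xv___
_______
_______
_______
[5] _______
_______
__XX___
__X_>__
_______
_______
_______
[6] _______
_______
__XX___
__X_X__
____v__
_______
_______
[7] _______
_______
__XX___
__X_X__
___<X__
_______
_______
[8] _______
_______
__XX___
__X^X__
___XX__
_______
_______
[9] _______
_______
__XX___
__XX>__
___XX__
_______
_______
[10] _______
_______
__XX^__
__XX___
___XX__
_______
_______
[11] _______
_______
__XXX>_
__XX___
___XX__
_______
_______
[12] _______
_______
__XXXX_
__XX_v_
___XX__
_______
_______
[13] _______
_______
__XXXX_
__XX<X_
___XX__
_______
_______
[14] _______
_______
__XX^X_
__XXXX_
___XX__
_______
_______
[15] _______
_______
__X<_X_
__XXXX_
___XX__
_______
_______
[16] _______
_______
__X__X_
__XvXX_
___XX__
_______
_______

1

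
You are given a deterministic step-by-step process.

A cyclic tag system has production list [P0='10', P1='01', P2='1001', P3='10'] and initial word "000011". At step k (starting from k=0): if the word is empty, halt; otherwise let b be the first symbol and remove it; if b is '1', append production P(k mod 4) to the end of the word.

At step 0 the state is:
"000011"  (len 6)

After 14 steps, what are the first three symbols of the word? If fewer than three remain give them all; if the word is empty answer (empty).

t=0: "000011"  (len 6)
t=1: "00011"  (len 5)
t=2: "0011"  (len 4)
t=3: "011"  (len 3)
t=4: "11"  (len 2)
t=5: "110"  (len 3)
t=6: "1001"  (len 4)
t=7: "0011001"  (len 7)
t=8: "011001"  (len 6)
t=9: "11001"  (len 5)
t=10: "100101"  (len 6)
t=11: "001011001"  (len 9)
t=12: "01011001"  (len 8)
t=13: "1011001"  (len 7)
t=14: "01100101"  (len 8)

011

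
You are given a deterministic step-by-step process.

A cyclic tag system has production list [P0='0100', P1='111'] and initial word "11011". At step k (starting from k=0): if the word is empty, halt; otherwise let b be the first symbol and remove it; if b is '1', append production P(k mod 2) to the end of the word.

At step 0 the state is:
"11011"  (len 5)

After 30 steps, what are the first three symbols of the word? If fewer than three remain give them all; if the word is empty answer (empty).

111

gen 0: "11011"  (len 5)
gen 1: "10110100"  (len 8)
gen 2: "0110100111"  (len 10)
gen 3: "110100111"  (len 9)
gen 4: "10100111111"  (len 11)
gen 5: "01001111110100"  (len 14)
gen 6: "1001111110100"  (len 13)
gen 7: "0011111101000100"  (len 16)
gen 8: "011111101000100"  (len 15)
gen 9: "11111101000100"  (len 14)
gen 10: "1111101000100111"  (len 16)
gen 11: "1111010001001110100"  (len 19)
gen 12: "111010001001110100111"  (len 21)
gen 13: "110100010011101001110100"  (len 24)
gen 14: "10100010011101001110100111"  (len 26)
gen 15: "01000100111010011101001110100"  (len 29)
gen 16: "1000100111010011101001110100"  (len 28)
gen 17: "0001001110100111010011101000100"  (len 31)
gen 18: "001001110100111010011101000100"  (len 30)
gen 19: "01001110100111010011101000100"  (len 29)
gen 20: "1001110100111010011101000100"  (len 28)
gen 21: "0011101001110100111010001000100"  (len 31)
gen 22: "011101001110100111010001000100"  (len 30)
gen 23: "11101001110100111010001000100"  (len 29)
gen 24: "1101001110100111010001000100111"  (len 31)
gen 25: "1010011101001110100010001001110100"  (len 34)
gen 26: "010011101001110100010001001110100111"  (len 36)
gen 27: "10011101001110100010001001110100111"  (len 35)
gen 28: "0011101001110100010001001110100111111"  (len 37)
gen 29: "011101001110100010001001110100111111"  (len 36)
gen 30: "11101001110100010001001110100111111"  (len 35)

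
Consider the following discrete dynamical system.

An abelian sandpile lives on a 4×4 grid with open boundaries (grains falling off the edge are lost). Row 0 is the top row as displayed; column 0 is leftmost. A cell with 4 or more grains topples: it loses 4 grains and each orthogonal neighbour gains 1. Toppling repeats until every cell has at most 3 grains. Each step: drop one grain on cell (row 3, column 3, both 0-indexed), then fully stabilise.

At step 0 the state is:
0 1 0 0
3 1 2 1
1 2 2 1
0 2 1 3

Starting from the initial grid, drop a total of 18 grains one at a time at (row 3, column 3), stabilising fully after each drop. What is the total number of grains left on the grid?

26

step 0: 0 1 0 0
3 1 2 1
1 2 2 1
0 2 1 3
step 1: 0 1 0 0
3 1 2 1
1 2 2 2
0 2 2 0
step 2: 0 1 0 0
3 1 2 1
1 2 2 2
0 2 2 1
step 3: 0 1 0 0
3 1 2 1
1 2 2 2
0 2 2 2
step 4: 0 1 0 0
3 1 2 1
1 2 2 2
0 2 2 3
step 5: 0 1 0 0
3 1 2 1
1 2 2 3
0 2 3 0
step 6: 0 1 0 0
3 1 2 1
1 2 2 3
0 2 3 1
step 7: 0 1 0 0
3 1 2 1
1 2 2 3
0 2 3 2
step 8: 0 1 0 0
3 1 2 1
1 2 2 3
0 2 3 3
step 9: 0 1 0 0
3 1 3 2
1 3 0 1
0 3 1 2
step 10: 0 1 0 0
3 1 3 2
1 3 0 1
0 3 1 3
step 11: 0 1 0 0
3 1 3 2
1 3 0 2
0 3 2 0
step 12: 0 1 0 0
3 1 3 2
1 3 0 2
0 3 2 1
step 13: 0 1 0 0
3 1 3 2
1 3 0 2
0 3 2 2
step 14: 0 1 0 0
3 1 3 2
1 3 0 2
0 3 2 3
step 15: 0 1 0 0
3 1 3 2
1 3 0 3
0 3 3 0
step 16: 0 1 0 0
3 1 3 2
1 3 0 3
0 3 3 1
step 17: 0 1 0 0
3 1 3 2
1 3 0 3
0 3 3 2
step 18: 0 1 0 0
3 1 3 2
1 3 0 3
0 3 3 3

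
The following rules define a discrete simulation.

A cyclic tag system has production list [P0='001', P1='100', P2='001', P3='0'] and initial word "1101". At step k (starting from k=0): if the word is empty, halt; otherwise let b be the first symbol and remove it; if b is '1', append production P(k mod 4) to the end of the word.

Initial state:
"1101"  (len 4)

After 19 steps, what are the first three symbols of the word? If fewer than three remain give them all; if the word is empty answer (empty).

(empty)

t=0: "1101"  (len 4)
t=1: "101001"  (len 6)
t=2: "01001100"  (len 8)
t=3: "1001100"  (len 7)
t=4: "0011000"  (len 7)
t=5: "011000"  (len 6)
t=6: "11000"  (len 5)
t=7: "1000001"  (len 7)
t=8: "0000010"  (len 7)
t=9: "000010"  (len 6)
t=10: "00010"  (len 5)
t=11: "0010"  (len 4)
t=12: "010"  (len 3)
t=13: "10"  (len 2)
t=14: "0100"  (len 4)
t=15: "100"  (len 3)
t=16: "000"  (len 3)
t=17: "00"  (len 2)
t=18: "0"  (len 1)
t=19: (halted — word empty)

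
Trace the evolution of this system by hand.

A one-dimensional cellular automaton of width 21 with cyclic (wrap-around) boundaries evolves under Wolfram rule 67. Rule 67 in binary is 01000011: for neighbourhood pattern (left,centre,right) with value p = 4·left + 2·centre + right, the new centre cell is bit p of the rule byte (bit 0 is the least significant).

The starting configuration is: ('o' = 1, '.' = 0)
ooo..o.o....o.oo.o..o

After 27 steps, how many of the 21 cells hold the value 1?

11

gen 0: ooo..o.o....o.oo.o..o
gen 1: ..o.o....ooo...o...o.
gen 2: oo....ooo..o.oo..oo..
gen 3: .o.ooo..o.o...o.o.o.o
gen 4: .....o.o....oo.......
gen 5: ooooo....ooo.o.oooooo
gen 6: ....o.ooo..o.........
gen 7: oooo....o.o..oooooooo
gen 8: ...o.ooo....o........
gen 9: ooo....o.ooo..ooooooo
gen 10: ..o.ooo....o.o.......
gen 11: oo....o.ooo....oooooo
gen 12: .o.ooo....o.ooo......
gen 13: o....o.ooo....o.ooooo
gen 14: o.ooo....o.ooo.......
gen 15: ....o.ooo....o.oooooo
gen 16: .ooo....o.ooo.......o
gen 17: ...o.ooo....o.oooooo.
gen 18: ooo....o.ooo.......o.
gen 19: ..o.ooo....o.oooooo..
gen 20: oo....o.ooo.......o.o
gen 21: .o.ooo....o.oooooo...
gen 22: o....o.ooo.......o.oo
gen 23: o.ooo....o.oooooo....
gen 24: ....o.ooo.......o.ooo
gen 25: .ooo....o.oooooo....o
gen 26: ...o.ooo.......o.ooo.
gen 27: ooo....o.oooooo....o.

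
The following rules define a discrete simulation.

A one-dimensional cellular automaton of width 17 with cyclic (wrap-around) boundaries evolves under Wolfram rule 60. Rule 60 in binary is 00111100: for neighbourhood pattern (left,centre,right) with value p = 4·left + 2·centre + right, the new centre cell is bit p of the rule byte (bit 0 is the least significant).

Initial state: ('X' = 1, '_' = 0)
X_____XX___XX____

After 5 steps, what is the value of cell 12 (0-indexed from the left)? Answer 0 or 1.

1

step 0: X_____XX___XX____
step 1: XX____X_X__X_X___
step 2: X_X___XXXX_XXXX__
step 3: XXXX__X___XX___X_
step 4: X___X_XX__X_X__XX
step 5: _X__XXX_X_XXXX_X_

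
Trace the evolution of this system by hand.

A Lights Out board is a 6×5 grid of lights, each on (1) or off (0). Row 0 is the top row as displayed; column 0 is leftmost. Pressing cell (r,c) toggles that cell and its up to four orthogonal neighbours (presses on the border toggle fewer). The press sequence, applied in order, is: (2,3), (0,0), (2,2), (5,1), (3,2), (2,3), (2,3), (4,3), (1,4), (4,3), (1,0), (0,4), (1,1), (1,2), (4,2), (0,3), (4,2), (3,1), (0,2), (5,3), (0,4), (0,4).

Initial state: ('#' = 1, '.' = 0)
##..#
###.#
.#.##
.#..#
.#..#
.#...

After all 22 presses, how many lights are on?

0) ##..#
###.#
.#.##
.#..#
.#..#
.#...
1) ##..#
#####
.##..
.#.##
.#..#
.#...
2) ....#
.####
.##..
.#.##
.#..#
.#...
3) ....#
.#.##
...#.
.####
.#..#
.#...
4) ....#
.#.##
...#.
.####
....#
#.#..
5) ....#
.#.##
..##.
....#
..#.#
#.#..
6) ....#
.#..#
....#
...##
..#.#
#.#..
7) ....#
.#.##
..##.
....#
..#.#
#.#..
8) ....#
.#.##
..##.
...##
...#.
#.##.
9) .....
.#...
..###
...##
...#.
#.##.
10) .....
.#...
..###
....#
..#.#
#.#..
11) #....
#....
#.###
....#
..#.#
#.#..
12) #..##
#...#
#.###
....#
..#.#
#.#..
13) ##.##
.##.#
#####
....#
..#.#
#.#..
14) #####
...##
##.##
....#
..#.#
#.#..
15) #####
...##
##.##
..#.#
.#.##
#....
16) ##...
....#
##.##
..#.#
.#.##
#....
17) ##...
....#
##.##
....#
..#.#
#.#..
18) ##...
....#
#..##
###.#
.##.#
#.#..
19) #.##.
..#.#
#..##
###.#
.##.#
#.#..
20) #.##.
..#.#
#..##
###.#
.####
#..##
21) #.#.#
..#..
#..##
###.#
.####
#..##
22) #.##.
..#.#
#..##
###.#
.####
#..##

19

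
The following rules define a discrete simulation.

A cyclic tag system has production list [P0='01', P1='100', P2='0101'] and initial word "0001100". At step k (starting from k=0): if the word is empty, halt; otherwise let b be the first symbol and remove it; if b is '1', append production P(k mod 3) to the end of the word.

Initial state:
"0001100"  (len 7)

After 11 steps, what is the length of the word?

7

0) "0001100"  (len 7)
1) "001100"  (len 6)
2) "01100"  (len 5)
3) "1100"  (len 4)
4) "10001"  (len 5)
5) "0001100"  (len 7)
6) "001100"  (len 6)
7) "01100"  (len 5)
8) "1100"  (len 4)
9) "1000101"  (len 7)
10) "00010101"  (len 8)
11) "0010101"  (len 7)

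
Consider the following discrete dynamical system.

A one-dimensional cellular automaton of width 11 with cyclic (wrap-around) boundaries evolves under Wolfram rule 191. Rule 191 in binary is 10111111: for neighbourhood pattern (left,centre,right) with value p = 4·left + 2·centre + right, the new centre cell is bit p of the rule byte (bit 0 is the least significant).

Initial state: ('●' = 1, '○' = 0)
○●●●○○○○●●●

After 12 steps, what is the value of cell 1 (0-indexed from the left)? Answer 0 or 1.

[0] ○●●●○○○○●●●
[1] ●●●○●●●●●●○
[2] ●●○●●●●●●○●
[3] ●○●●●●●●○●●
[4] ○●●●●●●○●●●
[5] ●●●●●●○●●●○
[6] ●●●●●○●●●○●
[7] ●●●●○●●●○●●
[8] ●●●○●●●○●●●
[9] ●●○●●●○●●●●
[10] ●○●●●○●●●●●
[11] ○●●●○●●●●●●
[12] ●●●○●●●●●●○

1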